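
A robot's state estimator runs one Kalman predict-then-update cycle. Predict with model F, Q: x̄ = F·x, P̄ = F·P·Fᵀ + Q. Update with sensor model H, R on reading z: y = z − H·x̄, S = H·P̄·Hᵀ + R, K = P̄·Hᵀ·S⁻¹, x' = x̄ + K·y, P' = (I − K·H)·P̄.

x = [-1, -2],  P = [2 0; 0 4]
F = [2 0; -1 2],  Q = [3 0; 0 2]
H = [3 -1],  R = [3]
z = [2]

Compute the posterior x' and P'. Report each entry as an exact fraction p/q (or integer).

x' = [-107/146, -299/73]
P' = [237/146 300/73; 300/73 948/73]

x̄ = F·x = [-2, -3]
P̄ = F·P·Fᵀ + Q = [11 -4; -4 20]
y = z − H·x̄ = [5]
S = H·P̄·Hᵀ + R = [146]
K = P̄·Hᵀ·S⁻¹ = [37/146; -16/73]
x' = x̄ + K·y = [-107/146, -299/73]
P' = (I − K·H)·P̄ = [237/146 300/73; 300/73 948/73]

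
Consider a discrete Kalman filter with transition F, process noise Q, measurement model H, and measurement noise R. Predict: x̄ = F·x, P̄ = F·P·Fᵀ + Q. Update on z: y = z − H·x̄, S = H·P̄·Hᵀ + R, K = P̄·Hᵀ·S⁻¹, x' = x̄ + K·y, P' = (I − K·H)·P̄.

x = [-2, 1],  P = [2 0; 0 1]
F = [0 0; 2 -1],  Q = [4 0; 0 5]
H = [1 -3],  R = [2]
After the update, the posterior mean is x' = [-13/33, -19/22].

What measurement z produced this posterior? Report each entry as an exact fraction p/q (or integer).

z = [2]

x̄ = F·x = [0, -5]
P̄ = F·P·Fᵀ + Q = [4 0; 0 14]
S = H·P̄·Hᵀ + R = [132]
K = P̄·Hᵀ·S⁻¹ = [1/33; -7/22]
x' − x̄ = [-13/33, 91/22] = K·y
y = (KᵀK)⁻¹·Kᵀ·(x' − x̄) = [-13]
z = y + H·x̄ = [-13] + [15] = [2]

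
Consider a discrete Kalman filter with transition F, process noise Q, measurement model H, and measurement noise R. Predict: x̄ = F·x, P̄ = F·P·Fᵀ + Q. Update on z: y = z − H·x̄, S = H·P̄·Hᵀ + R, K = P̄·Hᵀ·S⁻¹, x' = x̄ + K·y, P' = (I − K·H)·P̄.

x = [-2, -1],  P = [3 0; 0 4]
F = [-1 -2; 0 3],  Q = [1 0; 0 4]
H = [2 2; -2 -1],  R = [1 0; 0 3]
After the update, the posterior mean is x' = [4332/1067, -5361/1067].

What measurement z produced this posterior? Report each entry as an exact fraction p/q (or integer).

z = [-2, -3]

x̄ = F·x = [4, -3]
P̄ = F·P·Fᵀ + Q = [20 -24; -24 40]
S = H·P̄·Hᵀ + R = [49 -16; -16 27]
K = P̄·Hᵀ·S⁻¹ = [-472/1067 -912/1067; 992/1067 904/1067]
x' − x̄ = [64/1067, -2160/1067] = K·y
y = (KᵀK)⁻¹·Kᵀ·(x' − x̄) = [-4, 2]
z = y + H·x̄ = [-4, 2] + [2, -5] = [-2, -3]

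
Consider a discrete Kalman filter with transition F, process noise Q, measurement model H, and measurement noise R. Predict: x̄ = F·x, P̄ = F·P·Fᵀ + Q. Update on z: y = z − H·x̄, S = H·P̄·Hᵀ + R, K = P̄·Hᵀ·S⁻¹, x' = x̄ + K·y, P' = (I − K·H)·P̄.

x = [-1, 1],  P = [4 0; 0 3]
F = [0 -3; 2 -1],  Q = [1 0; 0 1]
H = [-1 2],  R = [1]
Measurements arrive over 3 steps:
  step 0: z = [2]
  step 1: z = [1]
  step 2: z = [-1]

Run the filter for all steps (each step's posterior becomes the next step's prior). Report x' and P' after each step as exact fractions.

step 0: x' = [-269/73, -64/73], P' = [1944/73 967/73; 967/73 499/73]
step 1: x' = [-114286/39777, -37861/39777], P' = [109424/39777 48125/39777; 48125/39777 30695/39777]
step 2: x' = [-1250429/2405141, -2055399/2405141], P' = [6458684/2405141 2874661/2405141; 2874661/2405141 1851331/2405141]

step 0: x̄ = F·x = [-3, -3]
step 0: P̄ = F·P·Fᵀ + Q = [28 9; 9 20]
step 0: y = z − H·x̄ = [5]
step 0: S = H·P̄·Hᵀ + R = [73]
step 0: K = P̄·Hᵀ·S⁻¹ = [-10/73; 31/73]
step 0: x' = x̄ + K·y = [-269/73, -64/73]
step 0: P' = (I − K·H)·P̄ = [1944/73 967/73; 967/73 499/73]
step 1: x̄ = F·x = [192/73, -474/73]
step 1: P̄ = F·P·Fᵀ + Q = [4564/73 -4305/73; -4305/73 4480/73]
step 1: y = z − H·x̄ = [1213/73]
step 1: S = H·P̄·Hᵀ + R = [39777/73]
step 1: K = P̄·Hᵀ·S⁻¹ = [-13174/39777; 13265/39777]
step 1: x' = x̄ + K·y = [-114286/39777, -37861/39777]
step 1: P' = (I − K·H)·P̄ = [109424/39777 48125/39777; 48125/39777 30695/39777]
step 2: x̄ = F·x = [37861/13259, -190711/39777]
step 2: P̄ = F·P·Fᵀ + Q = [105344/13259 -65555/13259; -65555/13259 315668/39777]
step 2: y = z − H·x̄ = [455228/39777]
step 2: S = H·P̄·Hᵀ + R = [2405141/39777]
step 2: K = P̄·Hᵀ·S⁻¹ = [-709362/2405141; 828001/2405141]
step 2: x' = x̄ + K·y = [-1250429/2405141, -2055399/2405141]
step 2: P' = (I − K·H)·P̄ = [6458684/2405141 2874661/2405141; 2874661/2405141 1851331/2405141]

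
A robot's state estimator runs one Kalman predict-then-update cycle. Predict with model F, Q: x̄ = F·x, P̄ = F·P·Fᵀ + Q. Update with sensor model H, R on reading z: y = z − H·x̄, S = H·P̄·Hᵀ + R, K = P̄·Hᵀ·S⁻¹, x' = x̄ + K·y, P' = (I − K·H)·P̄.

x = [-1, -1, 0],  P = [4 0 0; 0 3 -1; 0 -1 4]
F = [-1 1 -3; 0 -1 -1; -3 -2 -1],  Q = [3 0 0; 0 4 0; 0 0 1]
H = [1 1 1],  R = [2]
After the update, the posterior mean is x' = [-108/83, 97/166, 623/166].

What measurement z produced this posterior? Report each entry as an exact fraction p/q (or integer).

z = [3]

x̄ = F·x = [0, 1, 5]
P̄ = F·P·Fᵀ + Q = [52 7 13; 7 9 7; 13 7 49]
S = H·P̄·Hᵀ + R = [166]
K = P̄·Hᵀ·S⁻¹ = [36/83; 23/166; 69/166]
x' − x̄ = [-108/83, -69/166, -207/166] = K·y
y = (KᵀK)⁻¹·Kᵀ·(x' − x̄) = [-3]
z = y + H·x̄ = [-3] + [6] = [3]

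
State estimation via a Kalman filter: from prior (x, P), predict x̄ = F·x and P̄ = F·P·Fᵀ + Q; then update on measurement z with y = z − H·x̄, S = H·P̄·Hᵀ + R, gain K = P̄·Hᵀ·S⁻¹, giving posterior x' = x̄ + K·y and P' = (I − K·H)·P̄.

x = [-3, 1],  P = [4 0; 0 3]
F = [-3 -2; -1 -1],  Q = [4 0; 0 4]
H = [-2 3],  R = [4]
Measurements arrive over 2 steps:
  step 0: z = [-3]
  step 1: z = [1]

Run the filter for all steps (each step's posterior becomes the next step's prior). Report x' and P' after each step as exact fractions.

step 0: x̄ = F·x = [7, 2]
step 0: P̄ = F·P·Fᵀ + Q = [52 18; 18 11]
step 0: y = z − H·x̄ = [5]
step 0: S = H·P̄·Hᵀ + R = [95]
step 0: K = P̄·Hᵀ·S⁻¹ = [-10/19; -3/95]
step 0: x' = x̄ + K·y = [83/19, 35/19]
step 0: P' = (I − K·H)·P̄ = [488/19 312/19; 312/19 1036/95]
step 1: x̄ = F·x = [-319/19, -118/19]
step 1: P̄ = F·P·Fᵀ + Q = [45204/95 17192/95; 17192/95 6976/95]
step 1: y = z − H·x̄ = [-265/19]
step 1: S = H·P̄·Hᵀ + R = [37676/95]
step 1: K = P̄·Hᵀ·S⁻¹ = [-9708/9419; -3364/9419]
step 1: x' = x̄ + K·y = [-22739/9419, -11578/9419]
step 1: P' = (I − K·H)·P̄ = [513636/9419 329480/9419; 329480/9419 215168/9419]

step 0: x' = [83/19, 35/19], P' = [488/19 312/19; 312/19 1036/95]
step 1: x' = [-22739/9419, -11578/9419], P' = [513636/9419 329480/9419; 329480/9419 215168/9419]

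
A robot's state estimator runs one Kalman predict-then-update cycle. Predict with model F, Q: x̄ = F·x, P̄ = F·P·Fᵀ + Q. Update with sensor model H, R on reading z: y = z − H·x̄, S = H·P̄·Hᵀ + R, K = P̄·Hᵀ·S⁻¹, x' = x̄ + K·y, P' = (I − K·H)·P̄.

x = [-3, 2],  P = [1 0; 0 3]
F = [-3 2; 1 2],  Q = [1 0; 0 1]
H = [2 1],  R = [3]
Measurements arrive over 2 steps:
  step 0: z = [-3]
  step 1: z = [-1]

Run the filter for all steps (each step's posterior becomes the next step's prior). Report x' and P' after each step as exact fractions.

step 0: x̄ = F·x = [13, 1]
step 0: P̄ = F·P·Fᵀ + Q = [22 9; 9 14]
step 0: y = z − H·x̄ = [-30]
step 0: S = H·P̄·Hᵀ + R = [141]
step 0: K = P̄·Hᵀ·S⁻¹ = [53/141; 32/141]
step 0: x' = x̄ + K·y = [81/47, -273/47]
step 0: P' = (I − K·H)·P̄ = [293/141 -427/141; -427/141 950/141]
step 1: x̄ = F·x = [-789/47, -465/47]
step 1: P̄ = F·P·Fᵀ + Q = [11702/141 1543/47; 1543/47 842/47]
step 1: y = z − H·x̄ = [1996/47]
step 1: S = H·P̄·Hᵀ + R = [68273/141]
step 1: K = P̄·Hᵀ·S⁻¹ = [28033/68273; 11784/68273]
step 1: x' = x̄ + K·y = [44393/68273, -175023/68273]
step 1: P' = (I − K·H)·P̄ = [92777/68273 -101455/68273; -101455/68273 238262/68273]

step 0: x' = [81/47, -273/47], P' = [293/141 -427/141; -427/141 950/141]
step 1: x' = [44393/68273, -175023/68273], P' = [92777/68273 -101455/68273; -101455/68273 238262/68273]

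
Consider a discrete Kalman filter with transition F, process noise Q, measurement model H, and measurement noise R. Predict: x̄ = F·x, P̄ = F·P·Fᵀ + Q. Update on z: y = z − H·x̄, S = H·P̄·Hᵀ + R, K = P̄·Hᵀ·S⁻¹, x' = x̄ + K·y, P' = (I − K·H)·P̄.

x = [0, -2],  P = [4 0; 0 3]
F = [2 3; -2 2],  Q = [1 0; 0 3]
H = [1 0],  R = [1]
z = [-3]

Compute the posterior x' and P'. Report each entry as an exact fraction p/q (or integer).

x' = [-46/15, -58/15]
P' = [44/45 2/45; 2/45 1391/45]

x̄ = F·x = [-6, -4]
P̄ = F·P·Fᵀ + Q = [44 2; 2 31]
y = z − H·x̄ = [3]
S = H·P̄·Hᵀ + R = [45]
K = P̄·Hᵀ·S⁻¹ = [44/45; 2/45]
x' = x̄ + K·y = [-46/15, -58/15]
P' = (I − K·H)·P̄ = [44/45 2/45; 2/45 1391/45]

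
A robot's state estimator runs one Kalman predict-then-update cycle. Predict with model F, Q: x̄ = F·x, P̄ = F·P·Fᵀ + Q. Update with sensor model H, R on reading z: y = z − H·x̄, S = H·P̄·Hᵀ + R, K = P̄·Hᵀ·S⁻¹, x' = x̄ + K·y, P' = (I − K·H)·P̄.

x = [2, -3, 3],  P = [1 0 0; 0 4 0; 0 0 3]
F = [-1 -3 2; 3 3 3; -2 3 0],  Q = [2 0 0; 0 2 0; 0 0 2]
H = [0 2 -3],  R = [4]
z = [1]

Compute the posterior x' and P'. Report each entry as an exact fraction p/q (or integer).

x̄ = F·x = [13, 6, -13]
P̄ = F·P·Fᵀ + Q = [51 -21 -34; -21 74 30; -34 30 42]
y = z − H·x̄ = [-50]
S = H·P̄·Hᵀ + R = [318]
K = P̄·Hᵀ·S⁻¹ = [10/53; 29/159; -11/53]
x' = x̄ + K·y = [189/53, -496/159, -139/53]
P' = (I − K·H)·P̄ = [2103/53 -1693/53 -1142/53; -1693/53 10084/159 2228/53; -1142/53 2228/53 1500/53]

x' = [189/53, -496/159, -139/53]
P' = [2103/53 -1693/53 -1142/53; -1693/53 10084/159 2228/53; -1142/53 2228/53 1500/53]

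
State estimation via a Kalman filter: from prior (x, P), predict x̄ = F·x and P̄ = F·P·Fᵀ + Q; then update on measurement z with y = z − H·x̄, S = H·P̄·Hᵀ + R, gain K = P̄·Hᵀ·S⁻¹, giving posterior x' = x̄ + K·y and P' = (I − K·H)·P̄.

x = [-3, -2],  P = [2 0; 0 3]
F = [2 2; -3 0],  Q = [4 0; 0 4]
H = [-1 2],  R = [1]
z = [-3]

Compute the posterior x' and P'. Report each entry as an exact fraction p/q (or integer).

x' = [-122/161, -41/23]
P' = [1560/161 108/23; 108/23 58/23]

x̄ = F·x = [-10, 9]
P̄ = F·P·Fᵀ + Q = [24 -12; -12 22]
y = z − H·x̄ = [-31]
S = H·P̄·Hᵀ + R = [161]
K = P̄·Hᵀ·S⁻¹ = [-48/161; 8/23]
x' = x̄ + K·y = [-122/161, -41/23]
P' = (I − K·H)·P̄ = [1560/161 108/23; 108/23 58/23]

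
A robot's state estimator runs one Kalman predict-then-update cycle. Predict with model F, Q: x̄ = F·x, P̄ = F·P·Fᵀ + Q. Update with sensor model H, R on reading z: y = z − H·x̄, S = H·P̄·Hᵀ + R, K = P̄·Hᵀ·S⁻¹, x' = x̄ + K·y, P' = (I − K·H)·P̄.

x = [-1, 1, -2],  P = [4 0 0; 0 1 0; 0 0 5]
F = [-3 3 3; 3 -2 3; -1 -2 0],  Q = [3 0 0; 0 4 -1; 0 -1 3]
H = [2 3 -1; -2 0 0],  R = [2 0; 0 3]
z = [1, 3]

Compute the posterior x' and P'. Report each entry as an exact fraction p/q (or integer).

x' = [-155193/108872, 19897/54436, -145435/54436]
P' = [80715/108872 -24771/54436 6213/54436; -24771/54436 40117/27218 78333/27218; 6213/54436 78333/27218 243593/27218]

x̄ = F·x = [0, -11, -1]
P̄ = F·P·Fᵀ + Q = [93 3 6; 3 89 -9; 6 -9 11]
y = z − H·x̄ = [33, 3]
S = H·P̄·Hᵀ + R = [1252 -378; -378 375]
K = P̄·Hᵀ·S⁻¹ = [189/108872 -26905/54436; 17247/54436 8257/27218; -2381/54436 -2071/27218]
x' = x̄ + K·y = [-155193/108872, 19897/54436, -145435/54436]
P' = (I − K·H)·P̄ = [80715/108872 -24771/54436 6213/54436; -24771/54436 40117/27218 78333/27218; 6213/54436 78333/27218 243593/27218]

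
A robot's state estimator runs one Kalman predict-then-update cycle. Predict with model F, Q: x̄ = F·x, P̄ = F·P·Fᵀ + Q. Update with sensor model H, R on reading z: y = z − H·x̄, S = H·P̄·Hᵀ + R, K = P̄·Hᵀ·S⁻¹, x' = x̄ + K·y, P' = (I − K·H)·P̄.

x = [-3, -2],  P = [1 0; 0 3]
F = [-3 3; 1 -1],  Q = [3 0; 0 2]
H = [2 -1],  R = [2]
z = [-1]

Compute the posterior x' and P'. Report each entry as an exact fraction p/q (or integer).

x' = [-21/53, 7/53]
P' = [42/53 39/53; 39/53 93/53]

x̄ = F·x = [3, -1]
P̄ = F·P·Fᵀ + Q = [39 -12; -12 6]
y = z − H·x̄ = [-8]
S = H·P̄·Hᵀ + R = [212]
K = P̄·Hᵀ·S⁻¹ = [45/106; -15/106]
x' = x̄ + K·y = [-21/53, 7/53]
P' = (I − K·H)·P̄ = [42/53 39/53; 39/53 93/53]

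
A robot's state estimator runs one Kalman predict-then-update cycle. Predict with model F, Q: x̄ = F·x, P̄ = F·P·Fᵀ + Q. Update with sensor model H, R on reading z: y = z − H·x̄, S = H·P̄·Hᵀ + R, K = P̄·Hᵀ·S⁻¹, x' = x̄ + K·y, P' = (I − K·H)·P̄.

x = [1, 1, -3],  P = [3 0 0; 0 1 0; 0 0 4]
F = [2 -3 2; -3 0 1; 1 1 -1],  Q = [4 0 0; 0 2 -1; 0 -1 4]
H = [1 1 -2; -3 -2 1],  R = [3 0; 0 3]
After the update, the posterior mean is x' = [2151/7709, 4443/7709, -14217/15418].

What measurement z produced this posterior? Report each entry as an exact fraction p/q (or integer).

x̄ = F·x = [-7, -6, 5]
P̄ = F·P·Fᵀ + Q = [41 -10 -5; -10 33 -14; -5 -14 12]
S = H·P̄·Hᵀ + R = [181 -268; -268 482]
K = P̄·Hᵀ·S⁻¹ = [-4591/7709 -4280/7709; 5591/7709 2309/7709; -2993/7709 -1569/15418]
x' − x̄ = [56114/7709, 50697/7709, -91307/15418] = K·y
y = (KᵀK)⁻¹·Kᵀ·(x' − x̄) = [26, -41]
z = y + H·x̄ = [26, -41] + [-23, 38] = [3, -3]

z = [3, -3]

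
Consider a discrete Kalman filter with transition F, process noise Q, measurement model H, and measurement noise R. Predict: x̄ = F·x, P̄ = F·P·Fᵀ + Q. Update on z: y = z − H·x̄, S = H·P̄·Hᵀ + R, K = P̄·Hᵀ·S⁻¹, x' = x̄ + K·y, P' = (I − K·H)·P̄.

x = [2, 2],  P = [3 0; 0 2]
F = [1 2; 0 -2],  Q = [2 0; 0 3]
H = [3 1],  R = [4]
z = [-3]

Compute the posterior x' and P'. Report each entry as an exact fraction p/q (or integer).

x' = [-23/84, -115/84]
P' = [131/84 -269/84; -269/84 755/84]

x̄ = F·x = [6, -4]
P̄ = F·P·Fᵀ + Q = [13 -8; -8 11]
y = z − H·x̄ = [-17]
S = H·P̄·Hᵀ + R = [84]
K = P̄·Hᵀ·S⁻¹ = [31/84; -13/84]
x' = x̄ + K·y = [-23/84, -115/84]
P' = (I − K·H)·P̄ = [131/84 -269/84; -269/84 755/84]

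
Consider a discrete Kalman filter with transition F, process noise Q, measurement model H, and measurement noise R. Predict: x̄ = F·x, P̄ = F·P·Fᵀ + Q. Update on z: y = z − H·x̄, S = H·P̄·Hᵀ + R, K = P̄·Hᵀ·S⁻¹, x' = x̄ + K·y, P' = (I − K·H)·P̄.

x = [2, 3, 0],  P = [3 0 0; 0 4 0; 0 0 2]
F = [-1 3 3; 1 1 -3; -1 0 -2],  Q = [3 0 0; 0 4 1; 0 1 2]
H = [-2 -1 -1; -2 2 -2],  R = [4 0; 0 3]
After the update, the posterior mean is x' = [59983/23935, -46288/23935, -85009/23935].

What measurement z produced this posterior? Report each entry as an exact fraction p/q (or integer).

z = [1, -2]

x̄ = F·x = [7, 5, -2]
P̄ = F·P·Fᵀ + Q = [60 -9 -9; -9 29 10; -9 10 13]
S = H·P̄·Hᵀ + R = [234 172; 172 331]
K = P̄·Hᵀ·S⁻¹ = [-6561/23935 -5268/23935; -16583/47870 8358/23935; -3719/47870 1834/23935]
x' − x̄ = [-107562/23935, -165963/23935, -37139/23935] = K·y
y = (KᵀK)⁻¹·Kᵀ·(x' − x̄) = [18, -2]
z = y + H·x̄ = [18, -2] + [-17, 0] = [1, -2]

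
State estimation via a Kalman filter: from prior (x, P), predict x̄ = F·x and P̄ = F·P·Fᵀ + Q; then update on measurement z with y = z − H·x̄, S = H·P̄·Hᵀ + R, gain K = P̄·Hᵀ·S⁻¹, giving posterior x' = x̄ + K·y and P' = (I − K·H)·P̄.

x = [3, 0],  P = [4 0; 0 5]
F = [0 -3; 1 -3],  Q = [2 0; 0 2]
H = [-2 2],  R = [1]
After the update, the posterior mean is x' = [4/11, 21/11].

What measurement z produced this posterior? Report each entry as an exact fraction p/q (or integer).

x̄ = F·x = [0, 3]
P̄ = F·P·Fᵀ + Q = [47 45; 45 51]
S = H·P̄·Hᵀ + R = [33]
K = P̄·Hᵀ·S⁻¹ = [-4/33; 4/11]
x' − x̄ = [4/11, -12/11] = K·y
y = (KᵀK)⁻¹·Kᵀ·(x' − x̄) = [-3]
z = y + H·x̄ = [-3] + [6] = [3]

z = [3]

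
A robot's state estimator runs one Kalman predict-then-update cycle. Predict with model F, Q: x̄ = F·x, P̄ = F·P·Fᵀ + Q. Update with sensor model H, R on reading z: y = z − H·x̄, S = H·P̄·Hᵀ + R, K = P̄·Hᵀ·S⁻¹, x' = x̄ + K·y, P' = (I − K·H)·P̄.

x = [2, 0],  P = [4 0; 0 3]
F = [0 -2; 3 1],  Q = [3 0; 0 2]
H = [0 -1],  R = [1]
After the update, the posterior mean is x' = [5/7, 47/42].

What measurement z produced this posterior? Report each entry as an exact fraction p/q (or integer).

x̄ = F·x = [0, 6]
P̄ = F·P·Fᵀ + Q = [15 -6; -6 41]
S = H·P̄·Hᵀ + R = [42]
K = P̄·Hᵀ·S⁻¹ = [1/7; -41/42]
x' − x̄ = [5/7, -205/42] = K·y
y = (KᵀK)⁻¹·Kᵀ·(x' − x̄) = [5]
z = y + H·x̄ = [5] + [-6] = [-1]

z = [-1]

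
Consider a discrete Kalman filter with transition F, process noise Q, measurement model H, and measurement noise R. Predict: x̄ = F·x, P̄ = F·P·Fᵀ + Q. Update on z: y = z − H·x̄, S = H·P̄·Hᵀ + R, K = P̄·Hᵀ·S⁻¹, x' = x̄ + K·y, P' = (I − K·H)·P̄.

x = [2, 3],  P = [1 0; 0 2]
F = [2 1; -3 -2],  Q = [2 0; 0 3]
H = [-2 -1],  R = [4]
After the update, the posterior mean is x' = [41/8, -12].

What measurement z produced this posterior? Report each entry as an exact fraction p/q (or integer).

z = [3]

x̄ = F·x = [7, -12]
P̄ = F·P·Fᵀ + Q = [8 -10; -10 20]
S = H·P̄·Hᵀ + R = [16]
K = P̄·Hᵀ·S⁻¹ = [-3/8; 0]
x' − x̄ = [-15/8, 0] = K·y
y = (KᵀK)⁻¹·Kᵀ·(x' − x̄) = [5]
z = y + H·x̄ = [5] + [-2] = [3]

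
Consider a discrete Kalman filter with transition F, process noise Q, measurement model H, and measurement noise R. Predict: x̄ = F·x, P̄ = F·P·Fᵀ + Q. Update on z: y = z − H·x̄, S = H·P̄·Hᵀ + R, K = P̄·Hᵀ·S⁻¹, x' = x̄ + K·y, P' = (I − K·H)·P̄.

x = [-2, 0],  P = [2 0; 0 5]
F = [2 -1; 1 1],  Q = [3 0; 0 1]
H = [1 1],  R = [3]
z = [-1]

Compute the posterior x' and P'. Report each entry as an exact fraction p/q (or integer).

x̄ = F·x = [-4, -2]
P̄ = F·P·Fᵀ + Q = [16 -1; -1 8]
y = z − H·x̄ = [5]
S = H·P̄·Hᵀ + R = [25]
K = P̄·Hᵀ·S⁻¹ = [3/5; 7/25]
x' = x̄ + K·y = [-1, -3/5]
P' = (I − K·H)·P̄ = [7 -26/5; -26/5 151/25]

x' = [-1, -3/5]
P' = [7 -26/5; -26/5 151/25]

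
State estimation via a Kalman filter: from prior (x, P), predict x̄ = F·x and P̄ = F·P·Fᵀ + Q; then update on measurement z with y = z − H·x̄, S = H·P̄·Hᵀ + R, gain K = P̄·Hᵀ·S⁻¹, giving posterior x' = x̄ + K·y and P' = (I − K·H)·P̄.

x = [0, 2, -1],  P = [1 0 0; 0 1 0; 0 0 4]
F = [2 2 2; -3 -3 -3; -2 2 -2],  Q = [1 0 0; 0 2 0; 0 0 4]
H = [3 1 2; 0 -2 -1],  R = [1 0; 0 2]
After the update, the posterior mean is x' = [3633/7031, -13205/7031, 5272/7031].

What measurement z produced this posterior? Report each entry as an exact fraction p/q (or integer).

z = [1, 3]

x̄ = F·x = [2, -3, 6]
P̄ = F·P·Fᵀ + Q = [25 -36 -16; -36 56 24; -16 24 28]
S = H·P̄·Hᵀ + R = [82 -24; -24 350]
K = P̄·Hᵀ·S⁻¹ = [2281/14062 1846/7031; -1166/7031 -2812/7031; 2344/7031 -1366/7031]
x' − x̄ = [-10429/7031, 7888/7031, -36914/7031] = K·y
y = (KᵀK)⁻¹·Kᵀ·(x' − x̄) = [-14, 3]
z = y + H·x̄ = [-14, 3] + [15, 0] = [1, 3]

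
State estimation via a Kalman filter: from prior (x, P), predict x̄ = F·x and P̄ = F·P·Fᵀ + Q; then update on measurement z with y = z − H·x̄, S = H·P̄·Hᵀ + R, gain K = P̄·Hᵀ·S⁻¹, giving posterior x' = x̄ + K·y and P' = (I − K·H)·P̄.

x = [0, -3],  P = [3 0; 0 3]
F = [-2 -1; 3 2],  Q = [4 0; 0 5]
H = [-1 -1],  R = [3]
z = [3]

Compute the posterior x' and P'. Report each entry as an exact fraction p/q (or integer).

x' = [3, -6]
P' = [317/18 -166/9; -166/9 196/9]

x̄ = F·x = [3, -6]
P̄ = F·P·Fᵀ + Q = [19 -24; -24 44]
y = z − H·x̄ = [0]
S = H·P̄·Hᵀ + R = [18]
K = P̄·Hᵀ·S⁻¹ = [5/18; -10/9]
x' = x̄ + K·y = [3, -6]
P' = (I − K·H)·P̄ = [317/18 -166/9; -166/9 196/9]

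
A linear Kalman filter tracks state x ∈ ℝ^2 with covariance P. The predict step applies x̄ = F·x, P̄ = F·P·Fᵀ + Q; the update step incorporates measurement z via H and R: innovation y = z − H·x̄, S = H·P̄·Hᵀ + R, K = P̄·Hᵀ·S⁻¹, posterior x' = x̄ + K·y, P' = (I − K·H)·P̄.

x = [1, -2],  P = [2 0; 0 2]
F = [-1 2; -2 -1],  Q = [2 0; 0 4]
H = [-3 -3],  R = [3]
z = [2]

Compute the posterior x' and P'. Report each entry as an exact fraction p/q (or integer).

x̄ = F·x = [-5, 0]
P̄ = F·P·Fᵀ + Q = [12 0; 0 14]
y = z − H·x̄ = [-13]
S = H·P̄·Hᵀ + R = [237]
K = P̄·Hᵀ·S⁻¹ = [-12/79; -14/79]
x' = x̄ + K·y = [-239/79, 182/79]
P' = (I − K·H)·P̄ = [516/79 -504/79; -504/79 518/79]

x' = [-239/79, 182/79]
P' = [516/79 -504/79; -504/79 518/79]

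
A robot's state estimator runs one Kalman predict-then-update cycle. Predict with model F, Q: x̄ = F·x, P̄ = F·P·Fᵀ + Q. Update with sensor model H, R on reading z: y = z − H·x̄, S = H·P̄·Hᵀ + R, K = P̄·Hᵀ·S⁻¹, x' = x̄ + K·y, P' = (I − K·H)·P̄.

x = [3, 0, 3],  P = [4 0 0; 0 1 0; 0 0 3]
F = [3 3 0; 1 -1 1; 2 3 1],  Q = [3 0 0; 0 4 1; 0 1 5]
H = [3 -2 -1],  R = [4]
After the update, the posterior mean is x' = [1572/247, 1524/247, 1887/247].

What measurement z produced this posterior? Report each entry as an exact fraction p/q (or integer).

z = [-1]

x̄ = F·x = [9, 6, 9]
P̄ = F·P·Fᵀ + Q = [48 9 33; 9 12 9; 33 9 33]
S = H·P̄·Hᵀ + R = [247]
K = P̄·Hᵀ·S⁻¹ = [93/247; -6/247; 48/247]
x' − x̄ = [-651/247, 42/247, -336/247] = K·y
y = (KᵀK)⁻¹·Kᵀ·(x' − x̄) = [-7]
z = y + H·x̄ = [-7] + [6] = [-1]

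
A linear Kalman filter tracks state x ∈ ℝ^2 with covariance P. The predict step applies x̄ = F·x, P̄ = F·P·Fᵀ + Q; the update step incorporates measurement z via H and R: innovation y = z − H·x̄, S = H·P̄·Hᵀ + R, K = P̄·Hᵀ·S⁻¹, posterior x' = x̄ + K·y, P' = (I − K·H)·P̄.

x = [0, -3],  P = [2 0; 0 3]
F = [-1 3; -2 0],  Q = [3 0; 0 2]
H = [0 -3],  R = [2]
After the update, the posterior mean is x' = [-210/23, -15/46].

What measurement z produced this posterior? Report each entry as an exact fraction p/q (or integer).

z = [1]

x̄ = F·x = [-9, 0]
P̄ = F·P·Fᵀ + Q = [32 4; 4 10]
S = H·P̄·Hᵀ + R = [92]
K = P̄·Hᵀ·S⁻¹ = [-3/23; -15/46]
x' − x̄ = [-3/23, -15/46] = K·y
y = (KᵀK)⁻¹·Kᵀ·(x' − x̄) = [1]
z = y + H·x̄ = [1] + [0] = [1]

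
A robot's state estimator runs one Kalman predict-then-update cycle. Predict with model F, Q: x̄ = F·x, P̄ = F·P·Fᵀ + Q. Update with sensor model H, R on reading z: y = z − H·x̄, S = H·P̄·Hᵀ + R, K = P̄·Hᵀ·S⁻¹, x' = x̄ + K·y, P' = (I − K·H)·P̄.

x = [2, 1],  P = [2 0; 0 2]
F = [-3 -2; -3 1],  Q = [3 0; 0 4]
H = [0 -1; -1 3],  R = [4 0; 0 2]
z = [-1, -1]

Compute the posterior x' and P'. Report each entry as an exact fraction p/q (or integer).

x' = [-13/5, -11/10]
P' = [1202/75 382/75; 382/75 137/75]

x̄ = F·x = [-8, -5]
P̄ = F·P·Fᵀ + Q = [29 14; 14 24]
y = z − H·x̄ = [-6, 6]
S = H·P̄·Hᵀ + R = [28 -58; -58 163]
K = P̄·Hᵀ·S⁻¹ = [-191/150 -28/75; -137/300 29/150]
x' = x̄ + K·y = [-13/5, -11/10]
P' = (I − K·H)·P̄ = [1202/75 382/75; 382/75 137/75]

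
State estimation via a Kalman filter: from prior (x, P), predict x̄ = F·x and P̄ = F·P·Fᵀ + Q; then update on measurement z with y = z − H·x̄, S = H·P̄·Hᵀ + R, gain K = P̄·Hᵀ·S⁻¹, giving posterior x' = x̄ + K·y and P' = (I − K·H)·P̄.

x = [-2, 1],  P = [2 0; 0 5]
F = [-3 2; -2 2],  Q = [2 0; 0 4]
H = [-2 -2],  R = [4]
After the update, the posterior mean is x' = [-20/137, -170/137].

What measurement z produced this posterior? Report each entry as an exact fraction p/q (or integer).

z = [3]

x̄ = F·x = [8, 6]
P̄ = F·P·Fᵀ + Q = [40 32; 32 32]
S = H·P̄·Hᵀ + R = [548]
K = P̄·Hᵀ·S⁻¹ = [-36/137; -32/137]
x' − x̄ = [-1116/137, -992/137] = K·y
y = (KᵀK)⁻¹·Kᵀ·(x' − x̄) = [31]
z = y + H·x̄ = [31] + [-28] = [3]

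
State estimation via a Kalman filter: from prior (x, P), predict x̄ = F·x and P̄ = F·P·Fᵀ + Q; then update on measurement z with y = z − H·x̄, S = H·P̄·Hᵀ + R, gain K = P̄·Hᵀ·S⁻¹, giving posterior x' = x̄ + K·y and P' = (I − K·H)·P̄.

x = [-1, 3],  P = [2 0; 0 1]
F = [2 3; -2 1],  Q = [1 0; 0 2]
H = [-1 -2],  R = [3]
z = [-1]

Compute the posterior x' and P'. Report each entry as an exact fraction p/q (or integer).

x̄ = F·x = [7, 5]
P̄ = F·P·Fᵀ + Q = [18 -5; -5 11]
y = z − H·x̄ = [16]
S = H·P̄·Hᵀ + R = [45]
K = P̄·Hᵀ·S⁻¹ = [-8/45; -17/45]
x' = x̄ + K·y = [187/45, -47/45]
P' = (I − K·H)·P̄ = [746/45 -361/45; -361/45 206/45]

x' = [187/45, -47/45]
P' = [746/45 -361/45; -361/45 206/45]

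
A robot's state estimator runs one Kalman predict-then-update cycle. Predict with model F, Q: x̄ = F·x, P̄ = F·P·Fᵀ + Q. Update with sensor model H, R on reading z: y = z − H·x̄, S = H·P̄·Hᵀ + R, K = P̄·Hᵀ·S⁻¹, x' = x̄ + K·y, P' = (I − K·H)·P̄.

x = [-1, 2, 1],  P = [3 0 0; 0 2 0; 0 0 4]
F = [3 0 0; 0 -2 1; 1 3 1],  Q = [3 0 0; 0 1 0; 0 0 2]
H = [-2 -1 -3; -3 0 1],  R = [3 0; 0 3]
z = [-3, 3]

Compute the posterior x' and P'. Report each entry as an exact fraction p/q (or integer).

x' = [-16923/39547, -74151/39547, 77304/39547]
P' = [26547/79094 -41100/39547 8667/39547; -41100/39547 470220/39547 -131373/39547; 8667/39547 -131373/39547 49206/39547]

x̄ = F·x = [-3, -3, 6]
P̄ = F·P·Fᵀ + Q = [30 0 9; 0 13 -8; 9 -8 27]
y = z − H·x̄ = [6, -12]
S = H·P̄·Hᵀ + R = [439 170; 170 246]
K = P̄·Hᵀ·S⁻¹ = [-3816/39547 -20769/79094; 2033/39547 -2691/39547; -11193/39547 7735/39547]
x' = x̄ + K·y = [-16923/39547, -74151/39547, 77304/39547]
P' = (I − K·H)·P̄ = [26547/79094 -41100/39547 8667/39547; -41100/39547 470220/39547 -131373/39547; 8667/39547 -131373/39547 49206/39547]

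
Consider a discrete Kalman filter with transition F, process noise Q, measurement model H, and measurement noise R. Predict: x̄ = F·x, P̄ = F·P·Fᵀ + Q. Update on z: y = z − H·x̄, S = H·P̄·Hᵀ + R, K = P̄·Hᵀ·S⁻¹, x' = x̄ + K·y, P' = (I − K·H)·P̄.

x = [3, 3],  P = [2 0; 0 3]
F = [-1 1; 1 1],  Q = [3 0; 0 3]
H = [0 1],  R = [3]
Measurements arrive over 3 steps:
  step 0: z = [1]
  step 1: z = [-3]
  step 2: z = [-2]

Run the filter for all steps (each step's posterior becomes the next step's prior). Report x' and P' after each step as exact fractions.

step 0: x' = [-5/11, 26/11], P' = [87/11 3/11; 3/11 24/11]
step 1: x' = [275/61, -129/61], P' = [645/61 -63/61; -63/61 150/61]
step 2: x' = [-104/23, -422/345], P' = [327/23 -33/23; -33/23 284/115]

step 0: x̄ = F·x = [0, 6]
step 0: P̄ = F·P·Fᵀ + Q = [8 1; 1 8]
step 0: y = z − H·x̄ = [-5]
step 0: S = H·P̄·Hᵀ + R = [11]
step 0: K = P̄·Hᵀ·S⁻¹ = [1/11; 8/11]
step 0: x' = x̄ + K·y = [-5/11, 26/11]
step 0: P' = (I − K·H)·P̄ = [87/11 3/11; 3/11 24/11]
step 1: x̄ = F·x = [31/11, 21/11]
step 1: P̄ = F·P·Fᵀ + Q = [138/11 -63/11; -63/11 150/11]
step 1: y = z − H·x̄ = [-54/11]
step 1: S = H·P̄·Hᵀ + R = [183/11]
step 1: K = P̄·Hᵀ·S⁻¹ = [-21/61; 50/61]
step 1: x' = x̄ + K·y = [275/61, -129/61]
step 1: P' = (I − K·H)·P̄ = [645/61 -63/61; -63/61 150/61]
step 2: x̄ = F·x = [-404/61, 146/61]
step 2: P̄ = F·P·Fᵀ + Q = [1104/61 -495/61; -495/61 852/61]
step 2: y = z − H·x̄ = [-268/61]
step 2: S = H·P̄·Hᵀ + R = [1035/61]
step 2: K = P̄·Hᵀ·S⁻¹ = [-11/23; 284/345]
step 2: x' = x̄ + K·y = [-104/23, -422/345]
step 2: P' = (I − K·H)·P̄ = [327/23 -33/23; -33/23 284/115]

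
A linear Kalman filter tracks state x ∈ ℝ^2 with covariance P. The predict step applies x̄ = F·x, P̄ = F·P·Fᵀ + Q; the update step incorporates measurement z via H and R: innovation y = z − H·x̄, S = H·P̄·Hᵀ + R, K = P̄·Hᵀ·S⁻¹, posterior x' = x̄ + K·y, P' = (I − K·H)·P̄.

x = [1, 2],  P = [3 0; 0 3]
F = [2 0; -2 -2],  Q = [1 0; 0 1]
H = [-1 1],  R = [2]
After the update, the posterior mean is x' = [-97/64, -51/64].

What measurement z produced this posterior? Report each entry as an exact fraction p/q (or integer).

z = [1]

x̄ = F·x = [2, -6]
P̄ = F·P·Fᵀ + Q = [13 -12; -12 25]
S = H·P̄·Hᵀ + R = [64]
K = P̄·Hᵀ·S⁻¹ = [-25/64; 37/64]
x' − x̄ = [-225/64, 333/64] = K·y
y = (KᵀK)⁻¹·Kᵀ·(x' − x̄) = [9]
z = y + H·x̄ = [9] + [-8] = [1]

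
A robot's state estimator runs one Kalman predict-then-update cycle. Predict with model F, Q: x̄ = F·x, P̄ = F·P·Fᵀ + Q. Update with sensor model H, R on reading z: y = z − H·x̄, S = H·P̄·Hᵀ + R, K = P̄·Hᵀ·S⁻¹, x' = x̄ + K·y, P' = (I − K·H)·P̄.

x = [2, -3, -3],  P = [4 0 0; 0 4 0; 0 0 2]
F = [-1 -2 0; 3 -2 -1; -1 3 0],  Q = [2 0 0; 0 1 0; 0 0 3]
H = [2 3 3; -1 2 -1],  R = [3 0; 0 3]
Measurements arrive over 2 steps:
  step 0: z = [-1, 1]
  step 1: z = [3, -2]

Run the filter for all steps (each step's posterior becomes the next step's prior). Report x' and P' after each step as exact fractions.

step 0: x̄ = F·x = [4, 15, -11]
step 0: P̄ = F·P·Fᵀ + Q = [22 4 -20; 4 55 -36; -20 -36 43]
step 0: y = z − H·x̄ = [-21, -36]
step 0: S = H·P̄·Hᵀ + R = [133 153; 153 376]
step 0: K = P̄·Hᵀ·S⁻¹ = [-2422/26599 1410/26599; 2714/26599 8941/26599; 7391/26599 -9728/26599]
step 0: x' = x̄ + K·y = [106498/26599, 20115/26599, -97592/26599]
step 0: P' = (I − K·H)·P̄ = [567030/26599 63606/26599 -444048/26599; 63606/26599 16913/26599 -56603/26599; -444048/26599 -56603/26599 360026/26599]
step 1: x̄ = F·x = [-146728/26599, 376856/26599, -46153/26599]
step 1: P̄ = F·P·Fᵀ + Q = [942304/26599 -2445116/26599 401946/26599; -2445116/26599 7232151/26599 -1377141/26599; 401946/26599 -1377141/26599 417408/26599]
step 1: y = z − H·x̄ = [-618856/26599, -999791/26599]
step 1: S = H·P̄·Hᵀ + R = [23388466/26599 31669805/26599; 31669805/26599 46461033/26599]
step 1: K = P̄·Hᵀ·S⁻¹ = [8357356/3145822847 -427826298/3145822847; 366647261/3145822847 988239496/3145822847; 629927751/3145822847 -671352159/3145822847]
step 1: x' = x̄ + K·y = [-1466799966/3145822847, -1105778280/3145822847, 5120046478/3145822847]
step 1: P' = (I − K·H)·P̄ = [12501306636/3145822847 963993558/3145822847 -9289840626/3145822847; 963993558/3145822847 1217565645/3145822847 -1493580756/3145822847; -9289840626/3145822847 -1493580756/3145822847 8316735591/3145822847]

step 0: x' = [106498/26599, 20115/26599, -97592/26599], P' = [567030/26599 63606/26599 -444048/26599; 63606/26599 16913/26599 -56603/26599; -444048/26599 -56603/26599 360026/26599]
step 1: x' = [-1466799966/3145822847, -1105778280/3145822847, 5120046478/3145822847], P' = [12501306636/3145822847 963993558/3145822847 -9289840626/3145822847; 963993558/3145822847 1217565645/3145822847 -1493580756/3145822847; -9289840626/3145822847 -1493580756/3145822847 8316735591/3145822847]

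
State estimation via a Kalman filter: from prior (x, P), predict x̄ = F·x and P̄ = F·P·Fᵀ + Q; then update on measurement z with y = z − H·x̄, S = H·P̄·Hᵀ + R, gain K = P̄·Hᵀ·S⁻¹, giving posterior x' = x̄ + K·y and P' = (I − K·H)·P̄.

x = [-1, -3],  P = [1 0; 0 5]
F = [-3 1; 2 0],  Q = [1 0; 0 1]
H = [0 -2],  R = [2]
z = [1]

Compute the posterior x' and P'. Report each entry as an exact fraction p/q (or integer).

x' = [-18/11, -7/11]
P' = [93/11 -6/11; -6/11 5/11]

x̄ = F·x = [0, -2]
P̄ = F·P·Fᵀ + Q = [15 -6; -6 5]
y = z − H·x̄ = [-3]
S = H·P̄·Hᵀ + R = [22]
K = P̄·Hᵀ·S⁻¹ = [6/11; -5/11]
x' = x̄ + K·y = [-18/11, -7/11]
P' = (I − K·H)·P̄ = [93/11 -6/11; -6/11 5/11]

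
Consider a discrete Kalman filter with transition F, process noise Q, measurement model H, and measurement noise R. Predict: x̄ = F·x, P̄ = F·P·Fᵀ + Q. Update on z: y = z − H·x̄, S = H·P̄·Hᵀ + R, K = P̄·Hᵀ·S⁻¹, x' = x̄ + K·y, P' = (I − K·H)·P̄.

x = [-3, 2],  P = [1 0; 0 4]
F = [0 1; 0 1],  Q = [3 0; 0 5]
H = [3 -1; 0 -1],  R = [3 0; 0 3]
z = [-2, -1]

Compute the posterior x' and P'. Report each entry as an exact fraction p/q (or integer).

x̄ = F·x = [2, 2]
P̄ = F·P·Fᵀ + Q = [7 4; 4 9]
y = z − H·x̄ = [-6, 1]
S = H·P̄·Hᵀ + R = [51 -3; -3 12]
K = P̄·Hᵀ·S⁻¹ = [64/201 -17/67; 1/67 -50/67]
x' = x̄ + K·y = [-11/67, 78/67]
P' = (I − K·H)·P̄ = [115/201 51/67; 51/67 150/67]

x' = [-11/67, 78/67]
P' = [115/201 51/67; 51/67 150/67]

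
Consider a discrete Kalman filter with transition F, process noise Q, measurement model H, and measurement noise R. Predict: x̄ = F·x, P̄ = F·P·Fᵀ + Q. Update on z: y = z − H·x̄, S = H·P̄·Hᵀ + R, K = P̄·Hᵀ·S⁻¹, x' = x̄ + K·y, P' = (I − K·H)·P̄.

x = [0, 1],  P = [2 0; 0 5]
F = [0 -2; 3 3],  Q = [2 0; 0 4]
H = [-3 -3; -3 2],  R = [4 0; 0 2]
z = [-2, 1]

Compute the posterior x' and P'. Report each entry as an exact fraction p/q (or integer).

x' = [363/7388, 39457/66492]
P' = [547/3694 89/3694; 89/3694 7883/33246]

x̄ = F·x = [-2, 3]
P̄ = F·P·Fᵀ + Q = [22 -30; -30 67]
y = z − H·x̄ = [1, -11]
S = H·P̄·Hᵀ + R = [265 -294; -294 828]
K = P̄·Hᵀ·S⁻¹ = [-477/3694 -1463/7388; -2171/11082 13363/66492]
x' = x̄ + K·y = [363/7388, 39457/66492]
P' = (I − K·H)·P̄ = [547/3694 89/3694; 89/3694 7883/33246]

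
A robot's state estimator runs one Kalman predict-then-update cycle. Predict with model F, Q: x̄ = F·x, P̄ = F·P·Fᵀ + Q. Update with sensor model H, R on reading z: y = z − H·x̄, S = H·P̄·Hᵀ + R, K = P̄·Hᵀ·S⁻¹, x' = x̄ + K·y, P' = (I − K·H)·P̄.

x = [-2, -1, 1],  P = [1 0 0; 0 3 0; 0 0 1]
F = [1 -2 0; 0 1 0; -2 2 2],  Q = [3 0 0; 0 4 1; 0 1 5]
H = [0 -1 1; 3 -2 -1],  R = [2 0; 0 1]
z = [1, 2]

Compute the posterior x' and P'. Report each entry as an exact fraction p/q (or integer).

x̄ = F·x = [0, -1, 4]
P̄ = F·P·Fᵀ + Q = [16 -6 -14; -6 7 7; -14 7 25]
y = z − H·x̄ = [-4, 4]
S = H·P̄·Hᵀ + R = [20 -42; -42 382]
K = P̄·Hᵀ·S⁻¹ = [1/113 22/113; -63/226 -15/113; 1737/2938 -216/1469]
x' = x̄ + K·y = [84/113, -47/113, 1538/1469]
P' = (I − K·H)·P̄ = [188/113 180/113 182/113; 180/113 206/113 143/113; 182/113 143/113 3596/1469]

x' = [84/113, -47/113, 1538/1469]
P' = [188/113 180/113 182/113; 180/113 206/113 143/113; 182/113 143/113 3596/1469]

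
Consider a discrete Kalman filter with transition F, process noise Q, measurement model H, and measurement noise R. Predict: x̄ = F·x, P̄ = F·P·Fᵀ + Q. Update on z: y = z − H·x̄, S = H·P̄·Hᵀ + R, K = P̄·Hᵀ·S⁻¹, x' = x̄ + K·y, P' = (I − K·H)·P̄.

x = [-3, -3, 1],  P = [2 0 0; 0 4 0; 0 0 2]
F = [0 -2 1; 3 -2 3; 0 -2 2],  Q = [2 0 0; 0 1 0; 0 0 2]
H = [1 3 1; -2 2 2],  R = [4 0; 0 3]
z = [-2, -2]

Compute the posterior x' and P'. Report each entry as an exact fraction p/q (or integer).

x̄ = F·x = [7, 0, 8]
P̄ = F·P·Fᵀ + Q = [20 22 20; 22 53 28; 20 28 26]
y = z − H·x̄ = [-17, -4]
S = H·P̄·Hᵀ + R = [867 466; 466 287]
K = P̄·Hᵀ·S⁻¹ = [522/1667 -592/1667; 4995/31673 4912/31673; 5622/31673 -1624/31673]
x' = x̄ + K·y = [5163/1667, -104563/31673, 164306/31673]
P' = (I − K·H)·P̄ = [4056/1667 -2568/1667 5736/1667; -2568/1667 55098/31673 -96522/31673; 5736/1667 -96522/31673 203070/31673]

x' = [5163/1667, -104563/31673, 164306/31673]
P' = [4056/1667 -2568/1667 5736/1667; -2568/1667 55098/31673 -96522/31673; 5736/1667 -96522/31673 203070/31673]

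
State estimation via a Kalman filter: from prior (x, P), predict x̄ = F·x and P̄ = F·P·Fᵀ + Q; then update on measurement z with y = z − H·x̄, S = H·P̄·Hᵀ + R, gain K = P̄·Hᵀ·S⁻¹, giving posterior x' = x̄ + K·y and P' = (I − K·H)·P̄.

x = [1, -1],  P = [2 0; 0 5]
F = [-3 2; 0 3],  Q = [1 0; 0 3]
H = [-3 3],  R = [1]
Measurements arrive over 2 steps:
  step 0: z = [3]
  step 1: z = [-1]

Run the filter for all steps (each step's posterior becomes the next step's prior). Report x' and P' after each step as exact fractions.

step 0: x' = [-1139/244, -447/122], P' = [8787/244 4389/122; 4389/122 2199/61]
step 1: x' = [2982198/1273951, 2553318/1273951], P' = [1677964/1273951 1642563/1273951; 1642563/1273951 1748685/1273951]

step 0: x̄ = F·x = [-5, -3]
step 0: P̄ = F·P·Fᵀ + Q = [39 30; 30 48]
step 0: y = z − H·x̄ = [-3]
step 0: S = H·P̄·Hᵀ + R = [244]
step 0: K = P̄·Hᵀ·S⁻¹ = [-27/244; 27/122]
step 0: x' = x̄ + K·y = [-1139/244, -447/122]
step 0: P' = (I − K·H)·P̄ = [8787/244 4389/122; 4389/122 2199/61]
step 1: x̄ = F·x = [1629/244, -1341/122]
step 1: P̄ = F·P·Fᵀ + Q = [9175/244 -13113/122; -13113/122 19974/61]
step 1: y = z − H·x̄ = [12689/244]
step 1: S = H·P̄·Hᵀ + R = [1273951/244]
step 1: K = P̄·Hᵀ·S⁻¹ = [-106203/1273951; 318366/1273951]
step 1: x' = x̄ + K·y = [2982198/1273951, 2553318/1273951]
step 1: P' = (I − K·H)·P̄ = [1677964/1273951 1642563/1273951; 1642563/1273951 1748685/1273951]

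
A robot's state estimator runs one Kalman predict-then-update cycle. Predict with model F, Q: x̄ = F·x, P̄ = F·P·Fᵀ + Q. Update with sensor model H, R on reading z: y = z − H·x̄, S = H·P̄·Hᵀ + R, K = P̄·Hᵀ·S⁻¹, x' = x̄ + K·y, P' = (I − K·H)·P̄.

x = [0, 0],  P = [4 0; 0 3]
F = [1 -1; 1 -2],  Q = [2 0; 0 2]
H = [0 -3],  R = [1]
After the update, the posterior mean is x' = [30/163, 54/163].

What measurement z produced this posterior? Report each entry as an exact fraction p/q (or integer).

z = [-1]

x̄ = F·x = [0, 0]
P̄ = F·P·Fᵀ + Q = [9 10; 10 18]
S = H·P̄·Hᵀ + R = [163]
K = P̄·Hᵀ·S⁻¹ = [-30/163; -54/163]
x' − x̄ = [30/163, 54/163] = K·y
y = (KᵀK)⁻¹·Kᵀ·(x' − x̄) = [-1]
z = y + H·x̄ = [-1] + [0] = [-1]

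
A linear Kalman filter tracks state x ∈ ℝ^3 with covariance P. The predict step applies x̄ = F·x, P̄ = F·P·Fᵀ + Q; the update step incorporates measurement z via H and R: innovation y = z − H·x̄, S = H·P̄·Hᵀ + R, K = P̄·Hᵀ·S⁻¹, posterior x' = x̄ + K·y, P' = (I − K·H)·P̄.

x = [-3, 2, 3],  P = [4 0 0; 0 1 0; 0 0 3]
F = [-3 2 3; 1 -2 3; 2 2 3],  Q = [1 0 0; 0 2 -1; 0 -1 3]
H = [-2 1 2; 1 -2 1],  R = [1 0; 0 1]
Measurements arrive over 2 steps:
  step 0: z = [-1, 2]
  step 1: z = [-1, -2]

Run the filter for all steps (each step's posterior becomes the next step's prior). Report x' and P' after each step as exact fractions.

step 0: x̄ = F·x = [22, 2, 7]
step 0: P̄ = F·P·Fᵀ + Q = [68 11 7; 11 37 30; 7 30 50]
step 0: y = z − H·x̄ = [27, -23]
step 0: S = H·P̄·Hᵀ + R = [530 -145; -145 117]
step 0: K = P̄·Hᵀ·S⁻¹ = [-5302/40985 2399/8197; 114/1171 -189/1171; 13137/40985 3046/8197]
step 0: x' = x̄ + K·y = [482631/40985, 9767/1171, 291304/40985]
step 0: P' = (I − K·H)·P̄ = [1562723/40985 35552/1171 937912/40985; 35552/1171 28540/1171 21339/1171; 937912/40985 21339/1171 571048/40985]
step 1: x̄ = F·x = [109709/40985, 672853/40985, 2522864/40985]
step 1: P̄ = F·P·Fᵀ + Q = [388648/40985 782751/40985 3418698/40985; 782751/40985 2467537/40985 10180861/40985; 3418698/40985 10180861/40985 45680763/40985]
step 1: y = z − H·x̄ = [-5540148/40985, -1368837/40985]
step 1: S = H·P̄·Hᵀ + R = [197029022/40985 59020328/40985; 59020328/40985 18963492/40985]
step 1: K = P̄·Hᵀ·S⁻¹ = [-15554581/1542998446 115411188/771499223; 289305817/1542998446 -409887559/1542998446; 608921297/1542998446 886287393/3085996892]
step 1: x' = x̄ + K·y = [-738107983/771499223, -85803427/1542998446, -4261576789/3085996892]
step 1: P' = (I − K·H)·P̄ = [4602981127/1542998446 3586945035/1542998446 2801731319/1542998446; 3586945035/1542998446 3091372215/1542998446 1092955918/771499223; 2801731319/1542998446 1092955918/771499223 4026472099/3085996892]

step 0: x' = [482631/40985, 9767/1171, 291304/40985], P' = [1562723/40985 35552/1171 937912/40985; 35552/1171 28540/1171 21339/1171; 937912/40985 21339/1171 571048/40985]
step 1: x' = [-738107983/771499223, -85803427/1542998446, -4261576789/3085996892], P' = [4602981127/1542998446 3586945035/1542998446 2801731319/1542998446; 3586945035/1542998446 3091372215/1542998446 1092955918/771499223; 2801731319/1542998446 1092955918/771499223 4026472099/3085996892]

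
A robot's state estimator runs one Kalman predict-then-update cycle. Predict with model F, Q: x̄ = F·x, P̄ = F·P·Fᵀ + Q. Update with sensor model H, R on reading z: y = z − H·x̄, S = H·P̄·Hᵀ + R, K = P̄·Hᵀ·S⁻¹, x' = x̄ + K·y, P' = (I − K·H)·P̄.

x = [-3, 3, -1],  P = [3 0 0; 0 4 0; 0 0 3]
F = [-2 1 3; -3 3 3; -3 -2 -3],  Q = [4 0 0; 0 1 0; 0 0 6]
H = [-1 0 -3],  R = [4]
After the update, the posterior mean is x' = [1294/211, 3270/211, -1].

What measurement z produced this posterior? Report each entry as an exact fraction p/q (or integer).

x̄ = F·x = [6, 15, 6]
P̄ = F·P·Fᵀ + Q = [47 57 -17; 57 91 -24; -17 -24 76]
S = H·P̄·Hᵀ + R = [633]
K = P̄·Hᵀ·S⁻¹ = [4/633; 5/211; -1/3]
x' − x̄ = [28/211, 105/211, -7] = K·y
y = (KᵀK)⁻¹·Kᵀ·(x' − x̄) = [21]
z = y + H·x̄ = [21] + [-24] = [-3]

z = [-3]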